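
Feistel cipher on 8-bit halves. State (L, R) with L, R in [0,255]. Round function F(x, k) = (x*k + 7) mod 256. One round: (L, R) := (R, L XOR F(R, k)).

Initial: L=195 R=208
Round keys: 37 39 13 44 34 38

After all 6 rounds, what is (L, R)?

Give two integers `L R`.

Answer: 5 185

Derivation:
Round 1 (k=37): L=208 R=212
Round 2 (k=39): L=212 R=131
Round 3 (k=13): L=131 R=122
Round 4 (k=44): L=122 R=124
Round 5 (k=34): L=124 R=5
Round 6 (k=38): L=5 R=185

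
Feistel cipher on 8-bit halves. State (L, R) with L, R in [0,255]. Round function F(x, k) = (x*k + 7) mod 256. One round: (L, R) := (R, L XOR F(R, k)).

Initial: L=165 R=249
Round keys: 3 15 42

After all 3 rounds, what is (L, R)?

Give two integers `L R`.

Round 1 (k=3): L=249 R=87
Round 2 (k=15): L=87 R=217
Round 3 (k=42): L=217 R=246

Answer: 217 246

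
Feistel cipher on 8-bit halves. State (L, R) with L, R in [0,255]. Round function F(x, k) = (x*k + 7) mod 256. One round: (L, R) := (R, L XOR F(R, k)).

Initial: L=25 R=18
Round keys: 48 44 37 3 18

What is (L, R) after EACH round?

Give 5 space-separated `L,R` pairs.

Answer: 18,126 126,189 189,38 38,196 196,233

Derivation:
Round 1 (k=48): L=18 R=126
Round 2 (k=44): L=126 R=189
Round 3 (k=37): L=189 R=38
Round 4 (k=3): L=38 R=196
Round 5 (k=18): L=196 R=233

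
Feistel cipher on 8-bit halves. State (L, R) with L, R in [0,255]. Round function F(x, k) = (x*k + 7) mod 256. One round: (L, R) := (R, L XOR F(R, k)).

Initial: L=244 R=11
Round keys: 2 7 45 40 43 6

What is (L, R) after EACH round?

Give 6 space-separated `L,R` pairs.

Round 1 (k=2): L=11 R=233
Round 2 (k=7): L=233 R=109
Round 3 (k=45): L=109 R=217
Round 4 (k=40): L=217 R=130
Round 5 (k=43): L=130 R=4
Round 6 (k=6): L=4 R=157

Answer: 11,233 233,109 109,217 217,130 130,4 4,157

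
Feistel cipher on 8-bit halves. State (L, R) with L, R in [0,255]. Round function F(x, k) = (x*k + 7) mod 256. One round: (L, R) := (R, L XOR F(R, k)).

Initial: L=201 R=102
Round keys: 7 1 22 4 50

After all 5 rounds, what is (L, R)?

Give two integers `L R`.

Answer: 162 222

Derivation:
Round 1 (k=7): L=102 R=24
Round 2 (k=1): L=24 R=121
Round 3 (k=22): L=121 R=117
Round 4 (k=4): L=117 R=162
Round 5 (k=50): L=162 R=222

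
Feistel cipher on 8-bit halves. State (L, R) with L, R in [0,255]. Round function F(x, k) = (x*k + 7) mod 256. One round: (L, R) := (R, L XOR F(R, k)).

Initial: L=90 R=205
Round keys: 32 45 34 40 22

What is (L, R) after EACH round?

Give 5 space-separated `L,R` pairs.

Answer: 205,253 253,77 77,188 188,42 42,31

Derivation:
Round 1 (k=32): L=205 R=253
Round 2 (k=45): L=253 R=77
Round 3 (k=34): L=77 R=188
Round 4 (k=40): L=188 R=42
Round 5 (k=22): L=42 R=31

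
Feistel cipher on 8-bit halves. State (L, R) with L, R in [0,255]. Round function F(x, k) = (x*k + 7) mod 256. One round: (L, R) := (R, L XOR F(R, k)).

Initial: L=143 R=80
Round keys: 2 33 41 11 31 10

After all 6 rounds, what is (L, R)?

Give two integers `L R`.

Round 1 (k=2): L=80 R=40
Round 2 (k=33): L=40 R=127
Round 3 (k=41): L=127 R=118
Round 4 (k=11): L=118 R=102
Round 5 (k=31): L=102 R=23
Round 6 (k=10): L=23 R=139

Answer: 23 139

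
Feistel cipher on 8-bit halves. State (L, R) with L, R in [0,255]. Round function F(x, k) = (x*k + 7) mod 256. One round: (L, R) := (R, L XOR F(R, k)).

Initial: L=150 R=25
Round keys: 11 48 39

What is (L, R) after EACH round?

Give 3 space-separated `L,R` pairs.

Round 1 (k=11): L=25 R=140
Round 2 (k=48): L=140 R=94
Round 3 (k=39): L=94 R=213

Answer: 25,140 140,94 94,213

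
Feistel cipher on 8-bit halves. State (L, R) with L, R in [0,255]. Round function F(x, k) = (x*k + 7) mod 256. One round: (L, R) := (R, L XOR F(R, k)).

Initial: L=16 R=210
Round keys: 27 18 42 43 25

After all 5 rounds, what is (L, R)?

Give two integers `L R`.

Answer: 108 43

Derivation:
Round 1 (k=27): L=210 R=61
Round 2 (k=18): L=61 R=131
Round 3 (k=42): L=131 R=184
Round 4 (k=43): L=184 R=108
Round 5 (k=25): L=108 R=43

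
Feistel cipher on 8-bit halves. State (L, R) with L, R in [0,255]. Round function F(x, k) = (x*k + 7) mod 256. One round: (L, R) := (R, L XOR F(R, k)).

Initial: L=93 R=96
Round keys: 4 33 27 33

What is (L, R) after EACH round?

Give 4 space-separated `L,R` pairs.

Answer: 96,218 218,65 65,56 56,126

Derivation:
Round 1 (k=4): L=96 R=218
Round 2 (k=33): L=218 R=65
Round 3 (k=27): L=65 R=56
Round 4 (k=33): L=56 R=126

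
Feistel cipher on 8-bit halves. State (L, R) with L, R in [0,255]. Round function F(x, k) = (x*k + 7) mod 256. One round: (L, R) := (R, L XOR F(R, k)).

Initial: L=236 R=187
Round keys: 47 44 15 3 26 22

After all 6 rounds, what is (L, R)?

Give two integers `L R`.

Answer: 20 59

Derivation:
Round 1 (k=47): L=187 R=176
Round 2 (k=44): L=176 R=252
Round 3 (k=15): L=252 R=123
Round 4 (k=3): L=123 R=132
Round 5 (k=26): L=132 R=20
Round 6 (k=22): L=20 R=59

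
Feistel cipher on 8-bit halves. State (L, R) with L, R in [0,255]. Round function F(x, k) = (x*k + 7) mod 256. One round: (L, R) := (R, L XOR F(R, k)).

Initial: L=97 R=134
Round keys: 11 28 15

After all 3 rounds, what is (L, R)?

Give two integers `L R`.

Round 1 (k=11): L=134 R=168
Round 2 (k=28): L=168 R=225
Round 3 (k=15): L=225 R=158

Answer: 225 158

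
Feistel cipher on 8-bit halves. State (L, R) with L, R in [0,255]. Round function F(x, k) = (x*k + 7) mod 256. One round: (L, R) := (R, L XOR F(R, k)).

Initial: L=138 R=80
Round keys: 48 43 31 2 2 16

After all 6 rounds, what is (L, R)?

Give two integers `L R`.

Round 1 (k=48): L=80 R=141
Round 2 (k=43): L=141 R=230
Round 3 (k=31): L=230 R=108
Round 4 (k=2): L=108 R=57
Round 5 (k=2): L=57 R=21
Round 6 (k=16): L=21 R=110

Answer: 21 110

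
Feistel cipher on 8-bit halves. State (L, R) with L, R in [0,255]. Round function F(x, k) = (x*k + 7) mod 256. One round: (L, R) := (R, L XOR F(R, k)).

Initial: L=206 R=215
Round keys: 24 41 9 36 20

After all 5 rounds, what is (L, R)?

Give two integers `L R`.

Answer: 68 176

Derivation:
Round 1 (k=24): L=215 R=225
Round 2 (k=41): L=225 R=199
Round 3 (k=9): L=199 R=231
Round 4 (k=36): L=231 R=68
Round 5 (k=20): L=68 R=176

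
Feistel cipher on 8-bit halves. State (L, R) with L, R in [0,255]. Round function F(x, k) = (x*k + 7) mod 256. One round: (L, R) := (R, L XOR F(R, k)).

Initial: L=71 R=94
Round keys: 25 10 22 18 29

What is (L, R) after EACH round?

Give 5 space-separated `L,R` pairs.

Answer: 94,114 114,37 37,71 71,32 32,224

Derivation:
Round 1 (k=25): L=94 R=114
Round 2 (k=10): L=114 R=37
Round 3 (k=22): L=37 R=71
Round 4 (k=18): L=71 R=32
Round 5 (k=29): L=32 R=224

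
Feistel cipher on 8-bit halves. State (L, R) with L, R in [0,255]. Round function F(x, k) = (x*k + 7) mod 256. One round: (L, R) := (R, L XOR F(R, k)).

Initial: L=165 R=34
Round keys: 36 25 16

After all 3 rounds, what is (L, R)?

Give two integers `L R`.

Answer: 67 93

Derivation:
Round 1 (k=36): L=34 R=106
Round 2 (k=25): L=106 R=67
Round 3 (k=16): L=67 R=93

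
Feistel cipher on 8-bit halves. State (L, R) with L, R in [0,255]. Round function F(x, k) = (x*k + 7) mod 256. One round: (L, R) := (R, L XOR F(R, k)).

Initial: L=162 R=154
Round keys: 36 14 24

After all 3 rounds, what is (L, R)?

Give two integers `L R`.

Answer: 39 162

Derivation:
Round 1 (k=36): L=154 R=13
Round 2 (k=14): L=13 R=39
Round 3 (k=24): L=39 R=162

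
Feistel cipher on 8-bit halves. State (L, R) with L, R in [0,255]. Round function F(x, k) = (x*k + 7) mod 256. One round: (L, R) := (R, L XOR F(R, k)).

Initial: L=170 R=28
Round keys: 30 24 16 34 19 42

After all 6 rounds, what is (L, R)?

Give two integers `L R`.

Answer: 205 33

Derivation:
Round 1 (k=30): L=28 R=229
Round 2 (k=24): L=229 R=99
Round 3 (k=16): L=99 R=210
Round 4 (k=34): L=210 R=136
Round 5 (k=19): L=136 R=205
Round 6 (k=42): L=205 R=33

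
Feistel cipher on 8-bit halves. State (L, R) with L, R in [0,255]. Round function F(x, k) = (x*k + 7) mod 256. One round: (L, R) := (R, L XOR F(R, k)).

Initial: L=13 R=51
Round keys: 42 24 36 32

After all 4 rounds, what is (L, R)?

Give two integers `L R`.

Round 1 (k=42): L=51 R=104
Round 2 (k=24): L=104 R=244
Round 3 (k=36): L=244 R=63
Round 4 (k=32): L=63 R=19

Answer: 63 19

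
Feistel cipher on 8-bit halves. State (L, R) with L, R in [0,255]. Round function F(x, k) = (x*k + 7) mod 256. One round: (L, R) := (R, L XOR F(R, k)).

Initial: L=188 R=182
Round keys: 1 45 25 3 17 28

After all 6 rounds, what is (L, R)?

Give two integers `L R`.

Answer: 60 58

Derivation:
Round 1 (k=1): L=182 R=1
Round 2 (k=45): L=1 R=130
Round 3 (k=25): L=130 R=184
Round 4 (k=3): L=184 R=173
Round 5 (k=17): L=173 R=60
Round 6 (k=28): L=60 R=58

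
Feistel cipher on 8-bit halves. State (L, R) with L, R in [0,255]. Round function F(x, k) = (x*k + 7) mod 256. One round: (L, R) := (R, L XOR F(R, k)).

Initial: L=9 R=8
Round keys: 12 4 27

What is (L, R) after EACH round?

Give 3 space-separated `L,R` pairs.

Round 1 (k=12): L=8 R=110
Round 2 (k=4): L=110 R=183
Round 3 (k=27): L=183 R=58

Answer: 8,110 110,183 183,58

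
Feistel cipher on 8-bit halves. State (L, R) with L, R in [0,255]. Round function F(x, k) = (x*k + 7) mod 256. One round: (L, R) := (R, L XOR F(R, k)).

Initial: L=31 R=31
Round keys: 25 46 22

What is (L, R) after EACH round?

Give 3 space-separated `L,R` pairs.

Answer: 31,17 17,10 10,242

Derivation:
Round 1 (k=25): L=31 R=17
Round 2 (k=46): L=17 R=10
Round 3 (k=22): L=10 R=242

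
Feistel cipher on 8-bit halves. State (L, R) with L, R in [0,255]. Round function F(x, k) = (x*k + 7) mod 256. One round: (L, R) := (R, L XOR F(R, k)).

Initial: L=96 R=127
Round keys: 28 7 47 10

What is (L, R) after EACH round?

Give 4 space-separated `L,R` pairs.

Round 1 (k=28): L=127 R=139
Round 2 (k=7): L=139 R=171
Round 3 (k=47): L=171 R=231
Round 4 (k=10): L=231 R=166

Answer: 127,139 139,171 171,231 231,166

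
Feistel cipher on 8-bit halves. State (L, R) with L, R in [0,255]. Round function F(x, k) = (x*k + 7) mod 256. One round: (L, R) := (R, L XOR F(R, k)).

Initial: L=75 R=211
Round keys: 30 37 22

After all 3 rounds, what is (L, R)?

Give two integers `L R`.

Answer: 42 41

Derivation:
Round 1 (k=30): L=211 R=138
Round 2 (k=37): L=138 R=42
Round 3 (k=22): L=42 R=41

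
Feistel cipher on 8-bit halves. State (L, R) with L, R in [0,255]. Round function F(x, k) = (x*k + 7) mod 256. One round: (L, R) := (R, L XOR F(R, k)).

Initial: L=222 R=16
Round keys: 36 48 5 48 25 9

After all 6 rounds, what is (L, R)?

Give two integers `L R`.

Answer: 100 187

Derivation:
Round 1 (k=36): L=16 R=153
Round 2 (k=48): L=153 R=167
Round 3 (k=5): L=167 R=211
Round 4 (k=48): L=211 R=48
Round 5 (k=25): L=48 R=100
Round 6 (k=9): L=100 R=187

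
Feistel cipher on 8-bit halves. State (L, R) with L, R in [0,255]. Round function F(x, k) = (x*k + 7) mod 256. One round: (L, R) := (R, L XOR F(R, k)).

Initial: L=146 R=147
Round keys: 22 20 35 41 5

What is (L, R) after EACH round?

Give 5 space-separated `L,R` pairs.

Answer: 147,59 59,48 48,172 172,163 163,154

Derivation:
Round 1 (k=22): L=147 R=59
Round 2 (k=20): L=59 R=48
Round 3 (k=35): L=48 R=172
Round 4 (k=41): L=172 R=163
Round 5 (k=5): L=163 R=154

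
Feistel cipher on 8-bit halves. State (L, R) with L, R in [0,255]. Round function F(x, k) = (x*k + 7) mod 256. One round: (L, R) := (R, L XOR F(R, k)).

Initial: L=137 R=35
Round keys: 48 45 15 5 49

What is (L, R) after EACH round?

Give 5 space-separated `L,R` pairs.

Answer: 35,30 30,110 110,103 103,100 100,76

Derivation:
Round 1 (k=48): L=35 R=30
Round 2 (k=45): L=30 R=110
Round 3 (k=15): L=110 R=103
Round 4 (k=5): L=103 R=100
Round 5 (k=49): L=100 R=76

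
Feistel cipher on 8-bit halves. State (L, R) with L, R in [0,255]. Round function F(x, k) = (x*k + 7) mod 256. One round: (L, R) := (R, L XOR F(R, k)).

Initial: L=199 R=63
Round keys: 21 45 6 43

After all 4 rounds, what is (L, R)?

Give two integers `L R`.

Answer: 4 148

Derivation:
Round 1 (k=21): L=63 R=245
Round 2 (k=45): L=245 R=39
Round 3 (k=6): L=39 R=4
Round 4 (k=43): L=4 R=148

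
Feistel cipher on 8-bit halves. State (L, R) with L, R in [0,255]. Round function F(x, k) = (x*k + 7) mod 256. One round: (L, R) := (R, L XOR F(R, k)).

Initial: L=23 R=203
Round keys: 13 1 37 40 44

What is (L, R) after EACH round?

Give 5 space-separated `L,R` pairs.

Answer: 203,65 65,131 131,183 183,28 28,96

Derivation:
Round 1 (k=13): L=203 R=65
Round 2 (k=1): L=65 R=131
Round 3 (k=37): L=131 R=183
Round 4 (k=40): L=183 R=28
Round 5 (k=44): L=28 R=96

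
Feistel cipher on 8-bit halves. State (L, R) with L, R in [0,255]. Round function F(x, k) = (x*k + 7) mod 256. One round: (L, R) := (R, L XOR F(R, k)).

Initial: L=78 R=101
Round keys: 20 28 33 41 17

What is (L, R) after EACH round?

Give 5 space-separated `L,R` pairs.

Round 1 (k=20): L=101 R=165
Round 2 (k=28): L=165 R=118
Round 3 (k=33): L=118 R=152
Round 4 (k=41): L=152 R=41
Round 5 (k=17): L=41 R=88

Answer: 101,165 165,118 118,152 152,41 41,88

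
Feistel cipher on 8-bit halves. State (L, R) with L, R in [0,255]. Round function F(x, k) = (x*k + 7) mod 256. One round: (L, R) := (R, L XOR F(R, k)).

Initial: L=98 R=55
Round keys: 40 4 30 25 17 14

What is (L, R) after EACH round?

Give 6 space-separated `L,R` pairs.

Answer: 55,253 253,204 204,18 18,5 5,78 78,78

Derivation:
Round 1 (k=40): L=55 R=253
Round 2 (k=4): L=253 R=204
Round 3 (k=30): L=204 R=18
Round 4 (k=25): L=18 R=5
Round 5 (k=17): L=5 R=78
Round 6 (k=14): L=78 R=78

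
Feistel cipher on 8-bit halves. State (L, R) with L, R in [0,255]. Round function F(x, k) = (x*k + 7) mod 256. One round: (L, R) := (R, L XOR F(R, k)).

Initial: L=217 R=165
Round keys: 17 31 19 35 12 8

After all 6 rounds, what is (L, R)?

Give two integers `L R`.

Answer: 10 242

Derivation:
Round 1 (k=17): L=165 R=37
Round 2 (k=31): L=37 R=39
Round 3 (k=19): L=39 R=201
Round 4 (k=35): L=201 R=165
Round 5 (k=12): L=165 R=10
Round 6 (k=8): L=10 R=242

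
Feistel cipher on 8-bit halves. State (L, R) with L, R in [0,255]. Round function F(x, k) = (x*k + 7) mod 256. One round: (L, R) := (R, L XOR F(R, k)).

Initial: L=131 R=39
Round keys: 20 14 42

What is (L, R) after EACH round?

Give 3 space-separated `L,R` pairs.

Answer: 39,144 144,192 192,23

Derivation:
Round 1 (k=20): L=39 R=144
Round 2 (k=14): L=144 R=192
Round 3 (k=42): L=192 R=23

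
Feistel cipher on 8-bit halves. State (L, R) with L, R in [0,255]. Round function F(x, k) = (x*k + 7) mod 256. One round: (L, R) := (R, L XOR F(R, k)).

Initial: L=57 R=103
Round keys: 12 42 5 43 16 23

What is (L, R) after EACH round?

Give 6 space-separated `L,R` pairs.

Round 1 (k=12): L=103 R=226
Round 2 (k=42): L=226 R=124
Round 3 (k=5): L=124 R=145
Round 4 (k=43): L=145 R=30
Round 5 (k=16): L=30 R=118
Round 6 (k=23): L=118 R=191

Answer: 103,226 226,124 124,145 145,30 30,118 118,191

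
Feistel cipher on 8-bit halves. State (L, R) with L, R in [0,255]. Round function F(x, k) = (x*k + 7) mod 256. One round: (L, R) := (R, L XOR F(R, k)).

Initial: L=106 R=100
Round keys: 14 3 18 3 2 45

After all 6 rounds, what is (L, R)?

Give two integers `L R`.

Answer: 51 93

Derivation:
Round 1 (k=14): L=100 R=21
Round 2 (k=3): L=21 R=34
Round 3 (k=18): L=34 R=126
Round 4 (k=3): L=126 R=163
Round 5 (k=2): L=163 R=51
Round 6 (k=45): L=51 R=93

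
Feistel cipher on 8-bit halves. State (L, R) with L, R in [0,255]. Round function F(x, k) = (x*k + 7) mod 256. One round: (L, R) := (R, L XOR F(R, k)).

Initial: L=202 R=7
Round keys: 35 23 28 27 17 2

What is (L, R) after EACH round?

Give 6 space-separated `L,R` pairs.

Round 1 (k=35): L=7 R=54
Round 2 (k=23): L=54 R=230
Round 3 (k=28): L=230 R=25
Round 4 (k=27): L=25 R=76
Round 5 (k=17): L=76 R=10
Round 6 (k=2): L=10 R=87

Answer: 7,54 54,230 230,25 25,76 76,10 10,87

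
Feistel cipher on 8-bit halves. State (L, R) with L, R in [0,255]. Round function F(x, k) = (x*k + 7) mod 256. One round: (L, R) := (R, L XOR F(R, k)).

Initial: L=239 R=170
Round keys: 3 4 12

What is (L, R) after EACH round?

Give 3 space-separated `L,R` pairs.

Answer: 170,234 234,5 5,169

Derivation:
Round 1 (k=3): L=170 R=234
Round 2 (k=4): L=234 R=5
Round 3 (k=12): L=5 R=169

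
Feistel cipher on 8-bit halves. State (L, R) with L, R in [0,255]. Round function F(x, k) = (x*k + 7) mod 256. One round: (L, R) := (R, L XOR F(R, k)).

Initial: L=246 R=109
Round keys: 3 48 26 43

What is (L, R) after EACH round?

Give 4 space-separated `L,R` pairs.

Round 1 (k=3): L=109 R=184
Round 2 (k=48): L=184 R=234
Round 3 (k=26): L=234 R=115
Round 4 (k=43): L=115 R=178

Answer: 109,184 184,234 234,115 115,178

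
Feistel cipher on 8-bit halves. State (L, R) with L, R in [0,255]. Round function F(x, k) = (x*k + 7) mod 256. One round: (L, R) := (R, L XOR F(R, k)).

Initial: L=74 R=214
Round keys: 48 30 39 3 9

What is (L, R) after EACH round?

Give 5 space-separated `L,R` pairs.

Round 1 (k=48): L=214 R=109
Round 2 (k=30): L=109 R=27
Round 3 (k=39): L=27 R=73
Round 4 (k=3): L=73 R=249
Round 5 (k=9): L=249 R=129

Answer: 214,109 109,27 27,73 73,249 249,129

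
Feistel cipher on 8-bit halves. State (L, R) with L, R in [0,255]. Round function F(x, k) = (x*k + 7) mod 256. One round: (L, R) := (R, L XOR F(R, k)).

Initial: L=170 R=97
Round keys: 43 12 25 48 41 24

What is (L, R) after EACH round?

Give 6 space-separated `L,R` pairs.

Round 1 (k=43): L=97 R=248
Round 2 (k=12): L=248 R=198
Round 3 (k=25): L=198 R=165
Round 4 (k=48): L=165 R=49
Round 5 (k=41): L=49 R=69
Round 6 (k=24): L=69 R=78

Answer: 97,248 248,198 198,165 165,49 49,69 69,78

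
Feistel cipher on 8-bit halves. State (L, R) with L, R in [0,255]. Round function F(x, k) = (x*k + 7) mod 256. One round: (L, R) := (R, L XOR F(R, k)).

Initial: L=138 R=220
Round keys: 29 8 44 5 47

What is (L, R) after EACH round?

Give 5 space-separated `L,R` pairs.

Round 1 (k=29): L=220 R=121
Round 2 (k=8): L=121 R=19
Round 3 (k=44): L=19 R=50
Round 4 (k=5): L=50 R=18
Round 5 (k=47): L=18 R=103

Answer: 220,121 121,19 19,50 50,18 18,103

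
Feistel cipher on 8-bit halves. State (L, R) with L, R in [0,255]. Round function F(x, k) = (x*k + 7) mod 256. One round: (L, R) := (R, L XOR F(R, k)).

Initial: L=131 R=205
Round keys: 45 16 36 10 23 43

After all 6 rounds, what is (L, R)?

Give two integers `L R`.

Answer: 102 140

Derivation:
Round 1 (k=45): L=205 R=147
Round 2 (k=16): L=147 R=250
Round 3 (k=36): L=250 R=188
Round 4 (k=10): L=188 R=165
Round 5 (k=23): L=165 R=102
Round 6 (k=43): L=102 R=140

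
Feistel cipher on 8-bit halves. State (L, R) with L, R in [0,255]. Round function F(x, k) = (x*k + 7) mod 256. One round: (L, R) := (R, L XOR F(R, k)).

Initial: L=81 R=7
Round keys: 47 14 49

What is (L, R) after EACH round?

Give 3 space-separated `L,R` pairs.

Answer: 7,1 1,18 18,120

Derivation:
Round 1 (k=47): L=7 R=1
Round 2 (k=14): L=1 R=18
Round 3 (k=49): L=18 R=120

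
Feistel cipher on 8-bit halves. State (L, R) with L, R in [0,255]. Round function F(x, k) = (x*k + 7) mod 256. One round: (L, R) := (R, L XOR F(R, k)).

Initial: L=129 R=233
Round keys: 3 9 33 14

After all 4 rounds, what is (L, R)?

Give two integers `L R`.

Round 1 (k=3): L=233 R=67
Round 2 (k=9): L=67 R=139
Round 3 (k=33): L=139 R=177
Round 4 (k=14): L=177 R=62

Answer: 177 62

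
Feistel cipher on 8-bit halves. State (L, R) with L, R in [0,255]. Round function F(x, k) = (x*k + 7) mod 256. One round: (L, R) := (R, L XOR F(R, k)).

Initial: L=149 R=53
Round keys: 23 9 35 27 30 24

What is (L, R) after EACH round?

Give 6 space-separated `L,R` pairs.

Answer: 53,95 95,107 107,247 247,127 127,30 30,168

Derivation:
Round 1 (k=23): L=53 R=95
Round 2 (k=9): L=95 R=107
Round 3 (k=35): L=107 R=247
Round 4 (k=27): L=247 R=127
Round 5 (k=30): L=127 R=30
Round 6 (k=24): L=30 R=168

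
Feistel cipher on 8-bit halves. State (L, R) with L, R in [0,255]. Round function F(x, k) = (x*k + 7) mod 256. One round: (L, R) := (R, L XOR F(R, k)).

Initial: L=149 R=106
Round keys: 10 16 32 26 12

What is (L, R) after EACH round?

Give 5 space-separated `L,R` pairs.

Round 1 (k=10): L=106 R=190
Round 2 (k=16): L=190 R=141
Round 3 (k=32): L=141 R=25
Round 4 (k=26): L=25 R=28
Round 5 (k=12): L=28 R=78

Answer: 106,190 190,141 141,25 25,28 28,78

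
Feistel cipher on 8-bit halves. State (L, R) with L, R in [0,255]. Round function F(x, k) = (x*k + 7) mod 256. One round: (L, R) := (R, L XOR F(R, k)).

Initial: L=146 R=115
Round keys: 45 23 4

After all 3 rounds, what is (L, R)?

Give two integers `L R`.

Answer: 8 139

Derivation:
Round 1 (k=45): L=115 R=172
Round 2 (k=23): L=172 R=8
Round 3 (k=4): L=8 R=139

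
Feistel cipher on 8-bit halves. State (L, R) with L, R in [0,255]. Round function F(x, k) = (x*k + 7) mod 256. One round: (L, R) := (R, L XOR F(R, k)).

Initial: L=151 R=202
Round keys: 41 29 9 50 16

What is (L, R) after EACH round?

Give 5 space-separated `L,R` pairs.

Answer: 202,246 246,47 47,88 88,24 24,223

Derivation:
Round 1 (k=41): L=202 R=246
Round 2 (k=29): L=246 R=47
Round 3 (k=9): L=47 R=88
Round 4 (k=50): L=88 R=24
Round 5 (k=16): L=24 R=223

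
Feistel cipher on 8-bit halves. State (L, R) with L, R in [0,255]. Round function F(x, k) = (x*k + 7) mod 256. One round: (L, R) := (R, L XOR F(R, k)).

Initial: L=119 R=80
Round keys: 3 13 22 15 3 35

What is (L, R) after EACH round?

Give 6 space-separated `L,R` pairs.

Answer: 80,128 128,215 215,1 1,193 193,75 75,137

Derivation:
Round 1 (k=3): L=80 R=128
Round 2 (k=13): L=128 R=215
Round 3 (k=22): L=215 R=1
Round 4 (k=15): L=1 R=193
Round 5 (k=3): L=193 R=75
Round 6 (k=35): L=75 R=137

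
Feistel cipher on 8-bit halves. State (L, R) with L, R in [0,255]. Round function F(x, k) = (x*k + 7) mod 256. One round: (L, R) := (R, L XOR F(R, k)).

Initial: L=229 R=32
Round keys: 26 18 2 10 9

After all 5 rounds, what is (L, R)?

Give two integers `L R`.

Answer: 54 210

Derivation:
Round 1 (k=26): L=32 R=162
Round 2 (k=18): L=162 R=75
Round 3 (k=2): L=75 R=63
Round 4 (k=10): L=63 R=54
Round 5 (k=9): L=54 R=210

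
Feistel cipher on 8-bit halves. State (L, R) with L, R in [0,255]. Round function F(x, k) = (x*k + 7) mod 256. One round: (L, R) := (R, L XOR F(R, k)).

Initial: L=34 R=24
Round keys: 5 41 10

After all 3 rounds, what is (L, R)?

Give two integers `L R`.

Answer: 244 210

Derivation:
Round 1 (k=5): L=24 R=93
Round 2 (k=41): L=93 R=244
Round 3 (k=10): L=244 R=210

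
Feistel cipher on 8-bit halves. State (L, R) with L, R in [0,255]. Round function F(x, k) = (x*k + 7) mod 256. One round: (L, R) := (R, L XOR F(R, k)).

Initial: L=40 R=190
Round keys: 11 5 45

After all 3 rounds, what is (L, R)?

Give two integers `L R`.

Round 1 (k=11): L=190 R=25
Round 2 (k=5): L=25 R=58
Round 3 (k=45): L=58 R=32

Answer: 58 32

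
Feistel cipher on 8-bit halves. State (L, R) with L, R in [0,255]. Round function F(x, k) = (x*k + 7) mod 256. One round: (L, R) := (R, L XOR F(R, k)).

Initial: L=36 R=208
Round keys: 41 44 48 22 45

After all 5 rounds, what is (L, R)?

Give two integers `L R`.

Round 1 (k=41): L=208 R=115
Round 2 (k=44): L=115 R=27
Round 3 (k=48): L=27 R=100
Round 4 (k=22): L=100 R=132
Round 5 (k=45): L=132 R=95

Answer: 132 95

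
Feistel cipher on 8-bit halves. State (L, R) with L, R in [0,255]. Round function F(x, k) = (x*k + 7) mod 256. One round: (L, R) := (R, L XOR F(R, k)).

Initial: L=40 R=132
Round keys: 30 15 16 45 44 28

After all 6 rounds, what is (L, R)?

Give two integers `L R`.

Answer: 219 136

Derivation:
Round 1 (k=30): L=132 R=87
Round 2 (k=15): L=87 R=164
Round 3 (k=16): L=164 R=16
Round 4 (k=45): L=16 R=115
Round 5 (k=44): L=115 R=219
Round 6 (k=28): L=219 R=136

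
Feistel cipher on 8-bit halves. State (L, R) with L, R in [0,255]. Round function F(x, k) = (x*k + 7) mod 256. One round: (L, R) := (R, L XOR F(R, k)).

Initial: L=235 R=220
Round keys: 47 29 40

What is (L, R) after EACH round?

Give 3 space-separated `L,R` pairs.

Answer: 220,128 128,91 91,191

Derivation:
Round 1 (k=47): L=220 R=128
Round 2 (k=29): L=128 R=91
Round 3 (k=40): L=91 R=191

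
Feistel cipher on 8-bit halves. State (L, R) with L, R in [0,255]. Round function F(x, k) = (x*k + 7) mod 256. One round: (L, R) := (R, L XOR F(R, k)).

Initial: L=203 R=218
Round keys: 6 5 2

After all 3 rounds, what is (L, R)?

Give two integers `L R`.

Round 1 (k=6): L=218 R=232
Round 2 (k=5): L=232 R=85
Round 3 (k=2): L=85 R=89

Answer: 85 89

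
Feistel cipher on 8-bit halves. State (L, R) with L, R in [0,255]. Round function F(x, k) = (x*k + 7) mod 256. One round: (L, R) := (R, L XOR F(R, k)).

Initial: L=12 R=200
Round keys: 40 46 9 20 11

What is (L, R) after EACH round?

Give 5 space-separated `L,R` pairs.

Answer: 200,75 75,73 73,211 211,202 202,102

Derivation:
Round 1 (k=40): L=200 R=75
Round 2 (k=46): L=75 R=73
Round 3 (k=9): L=73 R=211
Round 4 (k=20): L=211 R=202
Round 5 (k=11): L=202 R=102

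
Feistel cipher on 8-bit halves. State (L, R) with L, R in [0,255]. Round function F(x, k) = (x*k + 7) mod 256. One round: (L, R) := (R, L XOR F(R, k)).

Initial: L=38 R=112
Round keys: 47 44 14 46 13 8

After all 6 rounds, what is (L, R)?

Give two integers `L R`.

Round 1 (k=47): L=112 R=177
Round 2 (k=44): L=177 R=3
Round 3 (k=14): L=3 R=128
Round 4 (k=46): L=128 R=4
Round 5 (k=13): L=4 R=187
Round 6 (k=8): L=187 R=219

Answer: 187 219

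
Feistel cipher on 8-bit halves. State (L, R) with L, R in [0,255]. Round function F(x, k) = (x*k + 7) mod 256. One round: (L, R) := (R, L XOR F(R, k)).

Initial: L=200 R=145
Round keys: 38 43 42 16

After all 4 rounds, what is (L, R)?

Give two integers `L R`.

Round 1 (k=38): L=145 R=69
Round 2 (k=43): L=69 R=15
Round 3 (k=42): L=15 R=56
Round 4 (k=16): L=56 R=136

Answer: 56 136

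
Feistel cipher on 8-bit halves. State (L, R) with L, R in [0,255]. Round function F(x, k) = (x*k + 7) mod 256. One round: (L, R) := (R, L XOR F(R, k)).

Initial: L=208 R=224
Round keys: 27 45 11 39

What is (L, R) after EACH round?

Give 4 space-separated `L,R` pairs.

Answer: 224,119 119,18 18,186 186,79

Derivation:
Round 1 (k=27): L=224 R=119
Round 2 (k=45): L=119 R=18
Round 3 (k=11): L=18 R=186
Round 4 (k=39): L=186 R=79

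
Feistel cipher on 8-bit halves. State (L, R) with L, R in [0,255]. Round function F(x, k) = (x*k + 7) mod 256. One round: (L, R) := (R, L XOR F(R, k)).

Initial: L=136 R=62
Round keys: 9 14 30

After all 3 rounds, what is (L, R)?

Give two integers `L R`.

Round 1 (k=9): L=62 R=189
Round 2 (k=14): L=189 R=99
Round 3 (k=30): L=99 R=28

Answer: 99 28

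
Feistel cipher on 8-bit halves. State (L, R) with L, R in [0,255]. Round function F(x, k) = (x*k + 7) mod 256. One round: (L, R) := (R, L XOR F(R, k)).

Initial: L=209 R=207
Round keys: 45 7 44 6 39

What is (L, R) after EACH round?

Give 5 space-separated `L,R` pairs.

Round 1 (k=45): L=207 R=187
Round 2 (k=7): L=187 R=235
Round 3 (k=44): L=235 R=208
Round 4 (k=6): L=208 R=12
Round 5 (k=39): L=12 R=11

Answer: 207,187 187,235 235,208 208,12 12,11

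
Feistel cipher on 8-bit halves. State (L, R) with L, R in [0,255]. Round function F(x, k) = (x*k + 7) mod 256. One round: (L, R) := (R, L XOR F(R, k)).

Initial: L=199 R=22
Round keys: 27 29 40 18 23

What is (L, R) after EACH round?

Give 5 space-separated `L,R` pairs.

Answer: 22,158 158,251 251,161 161,162 162,52

Derivation:
Round 1 (k=27): L=22 R=158
Round 2 (k=29): L=158 R=251
Round 3 (k=40): L=251 R=161
Round 4 (k=18): L=161 R=162
Round 5 (k=23): L=162 R=52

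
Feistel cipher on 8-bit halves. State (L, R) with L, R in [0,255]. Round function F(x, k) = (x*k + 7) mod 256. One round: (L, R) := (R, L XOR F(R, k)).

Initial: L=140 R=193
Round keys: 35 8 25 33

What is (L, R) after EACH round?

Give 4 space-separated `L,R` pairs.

Round 1 (k=35): L=193 R=230
Round 2 (k=8): L=230 R=246
Round 3 (k=25): L=246 R=235
Round 4 (k=33): L=235 R=164

Answer: 193,230 230,246 246,235 235,164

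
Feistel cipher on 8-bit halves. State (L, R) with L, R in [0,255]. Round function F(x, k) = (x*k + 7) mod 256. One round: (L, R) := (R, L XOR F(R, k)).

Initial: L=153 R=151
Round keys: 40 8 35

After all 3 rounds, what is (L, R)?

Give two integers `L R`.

Round 1 (k=40): L=151 R=6
Round 2 (k=8): L=6 R=160
Round 3 (k=35): L=160 R=225

Answer: 160 225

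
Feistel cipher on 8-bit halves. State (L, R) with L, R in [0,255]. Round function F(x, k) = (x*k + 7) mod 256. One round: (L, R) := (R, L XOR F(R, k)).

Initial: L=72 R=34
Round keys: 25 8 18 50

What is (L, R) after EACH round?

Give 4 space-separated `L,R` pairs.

Answer: 34,17 17,173 173,32 32,234

Derivation:
Round 1 (k=25): L=34 R=17
Round 2 (k=8): L=17 R=173
Round 3 (k=18): L=173 R=32
Round 4 (k=50): L=32 R=234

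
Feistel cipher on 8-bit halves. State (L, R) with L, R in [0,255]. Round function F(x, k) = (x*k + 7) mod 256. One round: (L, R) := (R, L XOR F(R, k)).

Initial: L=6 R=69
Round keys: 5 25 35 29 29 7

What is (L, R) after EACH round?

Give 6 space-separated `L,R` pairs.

Answer: 69,102 102,184 184,73 73,244 244,226 226,193

Derivation:
Round 1 (k=5): L=69 R=102
Round 2 (k=25): L=102 R=184
Round 3 (k=35): L=184 R=73
Round 4 (k=29): L=73 R=244
Round 5 (k=29): L=244 R=226
Round 6 (k=7): L=226 R=193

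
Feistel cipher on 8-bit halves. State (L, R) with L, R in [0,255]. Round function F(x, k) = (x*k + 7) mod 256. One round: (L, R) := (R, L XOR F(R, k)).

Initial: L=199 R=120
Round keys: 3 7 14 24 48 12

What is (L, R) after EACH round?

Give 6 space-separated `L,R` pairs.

Round 1 (k=3): L=120 R=168
Round 2 (k=7): L=168 R=231
Round 3 (k=14): L=231 R=1
Round 4 (k=24): L=1 R=248
Round 5 (k=48): L=248 R=134
Round 6 (k=12): L=134 R=183

Answer: 120,168 168,231 231,1 1,248 248,134 134,183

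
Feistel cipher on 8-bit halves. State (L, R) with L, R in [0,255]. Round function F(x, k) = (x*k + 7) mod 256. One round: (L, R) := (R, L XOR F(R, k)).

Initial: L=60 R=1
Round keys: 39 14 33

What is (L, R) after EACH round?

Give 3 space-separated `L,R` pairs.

Round 1 (k=39): L=1 R=18
Round 2 (k=14): L=18 R=2
Round 3 (k=33): L=2 R=91

Answer: 1,18 18,2 2,91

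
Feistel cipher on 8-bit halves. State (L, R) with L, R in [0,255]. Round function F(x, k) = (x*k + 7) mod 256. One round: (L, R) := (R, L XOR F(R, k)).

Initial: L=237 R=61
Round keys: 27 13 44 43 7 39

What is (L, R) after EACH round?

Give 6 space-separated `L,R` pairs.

Round 1 (k=27): L=61 R=155
Round 2 (k=13): L=155 R=219
Round 3 (k=44): L=219 R=48
Round 4 (k=43): L=48 R=204
Round 5 (k=7): L=204 R=171
Round 6 (k=39): L=171 R=216

Answer: 61,155 155,219 219,48 48,204 204,171 171,216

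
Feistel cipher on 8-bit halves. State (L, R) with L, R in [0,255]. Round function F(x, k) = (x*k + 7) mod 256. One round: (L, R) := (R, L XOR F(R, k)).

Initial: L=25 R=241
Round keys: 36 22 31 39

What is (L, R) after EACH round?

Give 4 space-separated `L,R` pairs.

Round 1 (k=36): L=241 R=242
Round 2 (k=22): L=242 R=34
Round 3 (k=31): L=34 R=215
Round 4 (k=39): L=215 R=234

Answer: 241,242 242,34 34,215 215,234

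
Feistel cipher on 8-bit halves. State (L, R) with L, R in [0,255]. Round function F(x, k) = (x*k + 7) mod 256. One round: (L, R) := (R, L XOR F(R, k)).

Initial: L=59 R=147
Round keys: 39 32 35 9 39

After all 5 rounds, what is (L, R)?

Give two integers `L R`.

Round 1 (k=39): L=147 R=87
Round 2 (k=32): L=87 R=116
Round 3 (k=35): L=116 R=180
Round 4 (k=9): L=180 R=47
Round 5 (k=39): L=47 R=132

Answer: 47 132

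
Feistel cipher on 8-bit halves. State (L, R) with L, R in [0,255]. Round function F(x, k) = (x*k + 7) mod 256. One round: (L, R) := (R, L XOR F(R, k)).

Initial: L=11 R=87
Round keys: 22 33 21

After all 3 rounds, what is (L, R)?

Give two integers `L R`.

Round 1 (k=22): L=87 R=138
Round 2 (k=33): L=138 R=134
Round 3 (k=21): L=134 R=143

Answer: 134 143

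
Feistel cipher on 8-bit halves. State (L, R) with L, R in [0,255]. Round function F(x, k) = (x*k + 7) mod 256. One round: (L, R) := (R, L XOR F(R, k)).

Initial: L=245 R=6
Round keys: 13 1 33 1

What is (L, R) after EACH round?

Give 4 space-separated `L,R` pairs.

Answer: 6,160 160,161 161,104 104,206

Derivation:
Round 1 (k=13): L=6 R=160
Round 2 (k=1): L=160 R=161
Round 3 (k=33): L=161 R=104
Round 4 (k=1): L=104 R=206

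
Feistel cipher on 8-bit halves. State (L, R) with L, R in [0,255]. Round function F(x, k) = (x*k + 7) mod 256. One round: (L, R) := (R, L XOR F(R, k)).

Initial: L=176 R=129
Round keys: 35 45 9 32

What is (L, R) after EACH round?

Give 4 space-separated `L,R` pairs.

Answer: 129,26 26,24 24,197 197,191

Derivation:
Round 1 (k=35): L=129 R=26
Round 2 (k=45): L=26 R=24
Round 3 (k=9): L=24 R=197
Round 4 (k=32): L=197 R=191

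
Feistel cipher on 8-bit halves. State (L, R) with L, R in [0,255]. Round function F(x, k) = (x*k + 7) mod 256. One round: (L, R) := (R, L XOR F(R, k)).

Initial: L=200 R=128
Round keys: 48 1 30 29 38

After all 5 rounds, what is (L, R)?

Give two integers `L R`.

Answer: 93 1

Derivation:
Round 1 (k=48): L=128 R=207
Round 2 (k=1): L=207 R=86
Round 3 (k=30): L=86 R=212
Round 4 (k=29): L=212 R=93
Round 5 (k=38): L=93 R=1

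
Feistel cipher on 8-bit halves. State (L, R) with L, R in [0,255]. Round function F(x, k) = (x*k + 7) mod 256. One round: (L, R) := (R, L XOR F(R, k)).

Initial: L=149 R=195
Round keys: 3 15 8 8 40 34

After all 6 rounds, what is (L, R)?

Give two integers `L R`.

Round 1 (k=3): L=195 R=197
Round 2 (k=15): L=197 R=81
Round 3 (k=8): L=81 R=74
Round 4 (k=8): L=74 R=6
Round 5 (k=40): L=6 R=189
Round 6 (k=34): L=189 R=39

Answer: 189 39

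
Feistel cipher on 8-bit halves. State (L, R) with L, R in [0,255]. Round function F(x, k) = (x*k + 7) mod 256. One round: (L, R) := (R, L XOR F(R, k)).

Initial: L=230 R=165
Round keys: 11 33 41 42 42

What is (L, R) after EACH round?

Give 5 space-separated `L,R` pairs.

Round 1 (k=11): L=165 R=248
Round 2 (k=33): L=248 R=90
Round 3 (k=41): L=90 R=137
Round 4 (k=42): L=137 R=219
Round 5 (k=42): L=219 R=124

Answer: 165,248 248,90 90,137 137,219 219,124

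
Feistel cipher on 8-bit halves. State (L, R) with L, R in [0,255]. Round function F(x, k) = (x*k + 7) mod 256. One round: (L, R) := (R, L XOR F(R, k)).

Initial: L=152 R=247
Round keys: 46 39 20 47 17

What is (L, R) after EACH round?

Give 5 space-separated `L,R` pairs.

Round 1 (k=46): L=247 R=241
Round 2 (k=39): L=241 R=73
Round 3 (k=20): L=73 R=74
Round 4 (k=47): L=74 R=212
Round 5 (k=17): L=212 R=81

Answer: 247,241 241,73 73,74 74,212 212,81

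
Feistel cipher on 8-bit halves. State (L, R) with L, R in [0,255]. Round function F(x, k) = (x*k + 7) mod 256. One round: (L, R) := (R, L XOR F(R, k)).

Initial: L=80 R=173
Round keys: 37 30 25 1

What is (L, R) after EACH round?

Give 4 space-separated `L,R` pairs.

Answer: 173,88 88,250 250,41 41,202

Derivation:
Round 1 (k=37): L=173 R=88
Round 2 (k=30): L=88 R=250
Round 3 (k=25): L=250 R=41
Round 4 (k=1): L=41 R=202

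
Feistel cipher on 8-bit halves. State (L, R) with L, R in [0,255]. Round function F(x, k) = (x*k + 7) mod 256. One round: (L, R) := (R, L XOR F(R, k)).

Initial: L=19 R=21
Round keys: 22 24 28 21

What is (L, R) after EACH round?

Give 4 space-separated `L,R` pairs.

Round 1 (k=22): L=21 R=198
Round 2 (k=24): L=198 R=130
Round 3 (k=28): L=130 R=249
Round 4 (k=21): L=249 R=246

Answer: 21,198 198,130 130,249 249,246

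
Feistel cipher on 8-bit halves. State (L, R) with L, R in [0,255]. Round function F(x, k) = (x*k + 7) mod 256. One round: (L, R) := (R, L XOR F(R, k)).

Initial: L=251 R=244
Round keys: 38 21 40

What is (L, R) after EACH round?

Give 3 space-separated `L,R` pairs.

Answer: 244,196 196,239 239,155

Derivation:
Round 1 (k=38): L=244 R=196
Round 2 (k=21): L=196 R=239
Round 3 (k=40): L=239 R=155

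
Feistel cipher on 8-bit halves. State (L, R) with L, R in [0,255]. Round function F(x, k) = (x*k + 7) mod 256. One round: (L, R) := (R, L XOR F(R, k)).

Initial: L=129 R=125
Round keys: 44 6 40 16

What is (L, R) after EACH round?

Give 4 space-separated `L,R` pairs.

Answer: 125,2 2,110 110,53 53,57

Derivation:
Round 1 (k=44): L=125 R=2
Round 2 (k=6): L=2 R=110
Round 3 (k=40): L=110 R=53
Round 4 (k=16): L=53 R=57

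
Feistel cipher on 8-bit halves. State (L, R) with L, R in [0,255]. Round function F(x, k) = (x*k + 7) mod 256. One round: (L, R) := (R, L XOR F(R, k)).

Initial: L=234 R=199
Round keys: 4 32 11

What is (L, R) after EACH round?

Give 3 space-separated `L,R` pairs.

Round 1 (k=4): L=199 R=201
Round 2 (k=32): L=201 R=224
Round 3 (k=11): L=224 R=110

Answer: 199,201 201,224 224,110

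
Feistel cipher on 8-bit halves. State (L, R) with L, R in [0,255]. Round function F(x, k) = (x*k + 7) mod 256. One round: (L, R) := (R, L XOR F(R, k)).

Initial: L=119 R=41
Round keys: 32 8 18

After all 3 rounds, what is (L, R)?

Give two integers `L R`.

Round 1 (k=32): L=41 R=80
Round 2 (k=8): L=80 R=174
Round 3 (k=18): L=174 R=19

Answer: 174 19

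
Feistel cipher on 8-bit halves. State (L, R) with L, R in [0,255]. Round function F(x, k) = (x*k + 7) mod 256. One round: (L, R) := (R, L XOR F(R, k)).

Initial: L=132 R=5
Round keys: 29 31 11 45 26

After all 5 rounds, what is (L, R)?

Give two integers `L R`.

Round 1 (k=29): L=5 R=28
Round 2 (k=31): L=28 R=110
Round 3 (k=11): L=110 R=221
Round 4 (k=45): L=221 R=142
Round 5 (k=26): L=142 R=174

Answer: 142 174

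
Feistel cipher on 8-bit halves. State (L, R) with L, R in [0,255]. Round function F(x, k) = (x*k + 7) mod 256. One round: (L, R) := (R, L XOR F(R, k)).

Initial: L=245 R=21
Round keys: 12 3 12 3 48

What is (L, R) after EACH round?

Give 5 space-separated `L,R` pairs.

Answer: 21,246 246,252 252,33 33,150 150,6

Derivation:
Round 1 (k=12): L=21 R=246
Round 2 (k=3): L=246 R=252
Round 3 (k=12): L=252 R=33
Round 4 (k=3): L=33 R=150
Round 5 (k=48): L=150 R=6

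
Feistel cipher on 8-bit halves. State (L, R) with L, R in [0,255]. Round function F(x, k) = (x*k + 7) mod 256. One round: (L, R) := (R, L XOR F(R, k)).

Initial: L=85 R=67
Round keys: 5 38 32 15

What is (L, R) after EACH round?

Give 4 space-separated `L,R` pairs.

Round 1 (k=5): L=67 R=3
Round 2 (k=38): L=3 R=58
Round 3 (k=32): L=58 R=68
Round 4 (k=15): L=68 R=57

Answer: 67,3 3,58 58,68 68,57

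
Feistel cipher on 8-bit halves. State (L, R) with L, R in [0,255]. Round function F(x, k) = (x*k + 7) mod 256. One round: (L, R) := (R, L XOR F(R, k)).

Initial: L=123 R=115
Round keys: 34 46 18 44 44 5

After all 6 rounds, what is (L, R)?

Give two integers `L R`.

Round 1 (k=34): L=115 R=54
Round 2 (k=46): L=54 R=200
Round 3 (k=18): L=200 R=33
Round 4 (k=44): L=33 R=123
Round 5 (k=44): L=123 R=10
Round 6 (k=5): L=10 R=66

Answer: 10 66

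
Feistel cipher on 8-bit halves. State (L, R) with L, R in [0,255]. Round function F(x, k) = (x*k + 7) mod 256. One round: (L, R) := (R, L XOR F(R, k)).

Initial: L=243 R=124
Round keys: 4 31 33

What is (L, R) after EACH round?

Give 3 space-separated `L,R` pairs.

Answer: 124,4 4,255 255,226

Derivation:
Round 1 (k=4): L=124 R=4
Round 2 (k=31): L=4 R=255
Round 3 (k=33): L=255 R=226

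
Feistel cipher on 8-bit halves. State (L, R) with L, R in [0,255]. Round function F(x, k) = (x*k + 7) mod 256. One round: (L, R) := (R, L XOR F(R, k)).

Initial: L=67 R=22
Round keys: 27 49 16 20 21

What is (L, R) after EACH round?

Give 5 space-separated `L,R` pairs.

Round 1 (k=27): L=22 R=26
Round 2 (k=49): L=26 R=23
Round 3 (k=16): L=23 R=109
Round 4 (k=20): L=109 R=156
Round 5 (k=21): L=156 R=190

Answer: 22,26 26,23 23,109 109,156 156,190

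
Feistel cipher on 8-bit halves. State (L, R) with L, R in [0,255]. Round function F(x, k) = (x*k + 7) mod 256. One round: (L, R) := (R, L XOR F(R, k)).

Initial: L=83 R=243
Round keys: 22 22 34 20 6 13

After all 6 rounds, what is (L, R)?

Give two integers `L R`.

Round 1 (k=22): L=243 R=186
Round 2 (k=22): L=186 R=240
Round 3 (k=34): L=240 R=93
Round 4 (k=20): L=93 R=187
Round 5 (k=6): L=187 R=52
Round 6 (k=13): L=52 R=16

Answer: 52 16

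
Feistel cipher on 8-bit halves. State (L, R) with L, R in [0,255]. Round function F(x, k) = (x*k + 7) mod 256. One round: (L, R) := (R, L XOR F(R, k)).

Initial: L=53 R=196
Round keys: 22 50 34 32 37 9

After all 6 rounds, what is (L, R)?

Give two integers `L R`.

Round 1 (k=22): L=196 R=234
Round 2 (k=50): L=234 R=127
Round 3 (k=34): L=127 R=15
Round 4 (k=32): L=15 R=152
Round 5 (k=37): L=152 R=240
Round 6 (k=9): L=240 R=239

Answer: 240 239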